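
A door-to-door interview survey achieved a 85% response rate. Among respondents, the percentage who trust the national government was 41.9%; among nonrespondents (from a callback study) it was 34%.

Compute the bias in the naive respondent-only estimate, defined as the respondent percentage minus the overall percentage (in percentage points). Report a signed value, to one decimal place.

Nonresponse fraction = 1 − 0.85 = 0.15.
Bias = (nonresponse fraction) × (respondent percentage − nonrespondent percentage)
     = 0.15 × (41.9 − 34) = 0.15 × 7.9 = 1.185.

+1.2 percentage points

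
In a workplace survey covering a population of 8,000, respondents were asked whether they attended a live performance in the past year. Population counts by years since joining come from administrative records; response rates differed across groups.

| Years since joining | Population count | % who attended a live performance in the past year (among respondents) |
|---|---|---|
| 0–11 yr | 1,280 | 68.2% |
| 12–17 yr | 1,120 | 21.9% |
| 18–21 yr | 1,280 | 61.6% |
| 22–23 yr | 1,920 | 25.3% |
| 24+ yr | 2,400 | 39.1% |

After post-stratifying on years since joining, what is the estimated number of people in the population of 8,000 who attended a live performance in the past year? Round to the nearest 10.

Apply each group's respondent rate to its population count:
  0–11 yr: 1,280 × 68.2% = 872.96
  12–17 yr: 1,120 × 21.9% = 245.28
  18–21 yr: 1,280 × 61.6% = 788.48
  22–23 yr: 1,920 × 25.3% = 485.76
  24+ yr: 2,400 × 39.1% = 938.4
Estimated total = 3330.88 → 3,330.

3,330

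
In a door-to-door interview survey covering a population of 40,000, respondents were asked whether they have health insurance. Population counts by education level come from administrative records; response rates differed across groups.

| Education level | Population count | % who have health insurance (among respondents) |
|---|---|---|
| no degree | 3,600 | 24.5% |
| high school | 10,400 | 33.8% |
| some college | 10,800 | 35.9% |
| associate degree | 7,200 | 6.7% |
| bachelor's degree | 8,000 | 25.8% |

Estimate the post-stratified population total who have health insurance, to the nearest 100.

Apply each group's respondent rate to its population count:
  no degree: 3,600 × 24.5% = 882
  high school: 10,400 × 33.8% = 3515.2
  some college: 10,800 × 35.9% = 3877.2
  associate degree: 7,200 × 6.7% = 482.4
  bachelor's degree: 8,000 × 25.8% = 2064
Estimated total = 10820.8 → 10,800.

10,800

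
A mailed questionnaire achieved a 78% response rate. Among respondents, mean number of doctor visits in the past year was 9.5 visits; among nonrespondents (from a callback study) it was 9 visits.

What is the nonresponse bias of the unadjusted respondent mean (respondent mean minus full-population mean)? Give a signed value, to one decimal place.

+0.1

Nonresponse fraction = 1 − 0.78 = 0.22.
Bias = (nonresponse fraction) × (respondent mean − nonrespondent mean)
     = 0.22 × (9.5 − 9) = 0.22 × 0.5 = 0.11.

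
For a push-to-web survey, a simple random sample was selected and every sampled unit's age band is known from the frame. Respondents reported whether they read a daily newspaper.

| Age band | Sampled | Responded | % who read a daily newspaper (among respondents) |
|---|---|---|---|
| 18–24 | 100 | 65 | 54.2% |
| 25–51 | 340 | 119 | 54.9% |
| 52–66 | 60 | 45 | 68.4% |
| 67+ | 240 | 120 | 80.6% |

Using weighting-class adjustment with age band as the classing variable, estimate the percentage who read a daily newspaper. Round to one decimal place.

Class response rates: 18–24 65/100 = 65%, 25–51 119/340 = 35%, 52–66 45/60 = 75%, 67+ 120/240 = 50%.
Each respondent's weight = sampled/responded in their class; summing within a class gives n_sampled, so:
  18–24: 100 × 54.2 = 5420
  25–51: 340 × 54.9 = 18,666
  52–66: 60 × 68.4 = 4104
  67+: 240 × 80.6 = 19,344
Adjusted estimate = 47,534 / 740 = 64.2351 → 64.2%.

64.2%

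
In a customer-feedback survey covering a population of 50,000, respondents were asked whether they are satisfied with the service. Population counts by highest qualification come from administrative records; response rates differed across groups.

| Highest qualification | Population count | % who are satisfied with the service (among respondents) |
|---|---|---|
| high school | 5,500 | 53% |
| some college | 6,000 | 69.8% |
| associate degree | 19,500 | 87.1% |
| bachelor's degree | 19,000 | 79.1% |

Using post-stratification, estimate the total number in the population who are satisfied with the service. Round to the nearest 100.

39,100

Each cell contributes its population count × the respondent rate:
  high school: 5,500 × 53% = 2915
  some college: 6,000 × 69.8% = 4188
  associate degree: 19,500 × 87.1% = 16984.5
  bachelor's degree: 19,000 × 79.1% = 15,029
Estimated total = 39116.5 → 39,100.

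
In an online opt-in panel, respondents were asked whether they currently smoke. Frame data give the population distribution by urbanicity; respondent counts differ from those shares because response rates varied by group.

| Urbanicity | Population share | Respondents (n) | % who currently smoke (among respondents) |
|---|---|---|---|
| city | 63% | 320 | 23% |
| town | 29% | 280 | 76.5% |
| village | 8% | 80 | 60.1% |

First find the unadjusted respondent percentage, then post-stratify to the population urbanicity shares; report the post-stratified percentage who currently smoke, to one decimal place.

Naive respondent-only estimate (weights = respondent counts):
  (320/680)×23 + (280/680)×76.5 + (80/680)×60.1 = 49.3941%
Post-stratifying to population shares instead:
  0.63×23 + 0.29×76.5 + 0.08×60.1 = 41.483%

41.5%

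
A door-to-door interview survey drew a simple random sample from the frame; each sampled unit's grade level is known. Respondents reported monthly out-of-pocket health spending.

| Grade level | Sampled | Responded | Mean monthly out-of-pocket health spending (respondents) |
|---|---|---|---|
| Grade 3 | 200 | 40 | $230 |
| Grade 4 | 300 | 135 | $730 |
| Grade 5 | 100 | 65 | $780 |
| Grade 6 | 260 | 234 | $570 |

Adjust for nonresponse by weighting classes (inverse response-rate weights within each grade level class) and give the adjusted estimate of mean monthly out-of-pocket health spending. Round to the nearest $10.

$570

Class response rates: Grade 3 40/200 = 20%, Grade 4 135/300 = 45%, Grade 5 65/100 = 65%, Grade 6 234/260 = 90%.
With weight = n_sampled/n_responded per class, the weighted class total is n_sampled:
  Grade 3: 200 × 230 = 46,000
  Grade 4: 300 × 730 = 219,000
  Grade 5: 100 × 780 = 78,000
  Grade 6: 260 × 570 = 148,200
Adjusted estimate = 491,200 / 860 = 571.163 → $570.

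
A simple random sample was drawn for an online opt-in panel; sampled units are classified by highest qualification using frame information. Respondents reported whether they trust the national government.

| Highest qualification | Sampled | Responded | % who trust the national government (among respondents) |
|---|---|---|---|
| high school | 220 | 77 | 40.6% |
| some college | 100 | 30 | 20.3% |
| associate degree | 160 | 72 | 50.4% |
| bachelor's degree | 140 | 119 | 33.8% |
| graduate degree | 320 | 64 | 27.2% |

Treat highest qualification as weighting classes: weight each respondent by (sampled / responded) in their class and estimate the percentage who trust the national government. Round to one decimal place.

Class response rates: high school 77/220 = 35%, some college 30/100 = 30%, associate degree 72/160 = 45%, bachelor's degree 119/140 = 85%, graduate degree 64/320 = 20%.
With weight = n_sampled/n_responded per class, the weighted class total is n_sampled:
  high school: 220 × 40.6 = 8932
  some college: 100 × 20.3 = 2030
  associate degree: 160 × 50.4 = 8064
  bachelor's degree: 140 × 33.8 = 4732
  graduate degree: 320 × 27.2 = 8704
Adjusted estimate = 32,462 / 940 = 34.534 → 34.5%.

34.5%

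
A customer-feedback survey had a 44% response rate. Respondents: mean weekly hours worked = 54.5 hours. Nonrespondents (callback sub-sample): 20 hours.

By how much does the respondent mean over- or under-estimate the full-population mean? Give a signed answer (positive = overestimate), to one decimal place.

+19.3

Nonresponse fraction = 1 − 0.44 = 0.56.
Bias = (nonresponse fraction) × (respondent mean − nonrespondent mean)
     = 0.56 × (54.5 − 20) = 0.56 × 34.5 = 19.32.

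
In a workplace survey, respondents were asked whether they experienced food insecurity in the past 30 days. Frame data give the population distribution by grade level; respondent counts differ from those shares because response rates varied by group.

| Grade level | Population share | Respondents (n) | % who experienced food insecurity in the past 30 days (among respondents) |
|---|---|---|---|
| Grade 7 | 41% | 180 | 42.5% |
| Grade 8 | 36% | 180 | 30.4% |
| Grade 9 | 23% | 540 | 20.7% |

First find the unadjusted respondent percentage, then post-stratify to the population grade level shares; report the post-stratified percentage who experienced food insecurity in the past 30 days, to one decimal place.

Unadjusted (pooled respondent) estimate weights by respondent counts:
  (180/900)×42.5 + (180/900)×30.4 + (540/900)×20.7 = 27%
Post-stratified estimate weights by population shares:
  0.41×42.5 + 0.36×30.4 + 0.23×20.7 = 33.13%

33.1%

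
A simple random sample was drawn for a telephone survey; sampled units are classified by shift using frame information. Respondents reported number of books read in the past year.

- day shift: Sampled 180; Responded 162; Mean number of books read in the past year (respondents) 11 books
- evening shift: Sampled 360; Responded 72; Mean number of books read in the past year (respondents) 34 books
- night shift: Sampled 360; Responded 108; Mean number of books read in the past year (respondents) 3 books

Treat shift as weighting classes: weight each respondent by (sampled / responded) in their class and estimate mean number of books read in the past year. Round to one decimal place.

Class response rates: day shift 162/180 = 90%, evening shift 72/360 = 20%, night shift 108/360 = 30%.
Each respondent's weight = sampled/responded in their class; summing within a class gives n_sampled, so:
  day shift: 180 × 11 = 1980
  evening shift: 360 × 34 = 12,240
  night shift: 360 × 3 = 1080
Adjusted estimate = 15,300 / 900 = 17 → 17.0.

17.0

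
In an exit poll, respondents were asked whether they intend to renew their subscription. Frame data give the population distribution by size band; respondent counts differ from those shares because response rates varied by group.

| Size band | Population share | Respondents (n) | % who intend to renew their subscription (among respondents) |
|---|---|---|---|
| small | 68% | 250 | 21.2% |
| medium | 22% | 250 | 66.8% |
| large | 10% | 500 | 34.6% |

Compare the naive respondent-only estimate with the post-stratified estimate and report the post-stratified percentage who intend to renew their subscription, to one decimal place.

Naive respondent-only estimate (weights = respondent counts):
  (250/1000)×21.2 + (250/1000)×66.8 + (500/1000)×34.6 = 39.3%
Post-stratified estimate weights by population shares:
  0.68×21.2 + 0.22×66.8 + 0.1×34.6 = 32.572%

32.6%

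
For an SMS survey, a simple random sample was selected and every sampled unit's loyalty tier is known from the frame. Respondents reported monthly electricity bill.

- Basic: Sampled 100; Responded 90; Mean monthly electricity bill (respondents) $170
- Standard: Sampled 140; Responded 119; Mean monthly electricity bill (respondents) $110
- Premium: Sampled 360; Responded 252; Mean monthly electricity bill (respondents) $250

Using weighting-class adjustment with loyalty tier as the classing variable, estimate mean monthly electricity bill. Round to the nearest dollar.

Response rates by class: Basic 90/100 = 90%, Standard 119/140 = 85%, Premium 252/360 = 70%.
Weighting each respondent by the inverse class response rate inflates each class back to its sampled size, so the class weight is n_sampled:
  Basic: 100 × 170 = 17,000
  Standard: 140 × 110 = 15,400
  Premium: 360 × 250 = 90,000
Adjusted estimate = 122,400 / 600 = 204 → $204.

$204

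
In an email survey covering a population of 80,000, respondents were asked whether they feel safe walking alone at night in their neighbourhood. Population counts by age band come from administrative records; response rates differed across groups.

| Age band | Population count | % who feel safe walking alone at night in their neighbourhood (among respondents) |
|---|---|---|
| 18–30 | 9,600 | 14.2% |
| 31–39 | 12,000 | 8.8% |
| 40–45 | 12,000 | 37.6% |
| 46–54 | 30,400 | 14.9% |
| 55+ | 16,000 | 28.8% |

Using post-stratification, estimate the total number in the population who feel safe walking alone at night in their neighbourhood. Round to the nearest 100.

Estimated count per cell = population count × respondent percentage:
  18–30: 9,600 × 14.2% = 1363.2
  31–39: 12,000 × 8.8% = 1056
  40–45: 12,000 × 37.6% = 4512
  46–54: 30,400 × 14.9% = 4529.6
  55+: 16,000 × 28.8% = 4608
Estimated total = 16068.8 → 16,100.

16,100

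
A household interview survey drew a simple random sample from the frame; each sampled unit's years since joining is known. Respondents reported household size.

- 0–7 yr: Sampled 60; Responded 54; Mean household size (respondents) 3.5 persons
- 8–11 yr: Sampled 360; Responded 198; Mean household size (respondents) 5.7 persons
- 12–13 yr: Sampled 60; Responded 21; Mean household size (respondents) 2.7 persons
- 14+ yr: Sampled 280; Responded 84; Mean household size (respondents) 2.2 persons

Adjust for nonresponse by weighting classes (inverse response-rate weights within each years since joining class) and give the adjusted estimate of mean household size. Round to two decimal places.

Class response rates: 0–7 yr 54/60 = 90%, 8–11 yr 198/360 = 55%, 12–13 yr 21/60 = 35%, 14+ yr 84/280 = 30%.
With weight = n_sampled/n_responded per class, the weighted class total is n_sampled:
  0–7 yr: 60 × 3.5 = 210
  8–11 yr: 360 × 5.7 = 2052
  12–13 yr: 60 × 2.7 = 162
  14+ yr: 280 × 2.2 = 616
Adjusted estimate = 3040 / 760 = 4 → 4.00.

4.00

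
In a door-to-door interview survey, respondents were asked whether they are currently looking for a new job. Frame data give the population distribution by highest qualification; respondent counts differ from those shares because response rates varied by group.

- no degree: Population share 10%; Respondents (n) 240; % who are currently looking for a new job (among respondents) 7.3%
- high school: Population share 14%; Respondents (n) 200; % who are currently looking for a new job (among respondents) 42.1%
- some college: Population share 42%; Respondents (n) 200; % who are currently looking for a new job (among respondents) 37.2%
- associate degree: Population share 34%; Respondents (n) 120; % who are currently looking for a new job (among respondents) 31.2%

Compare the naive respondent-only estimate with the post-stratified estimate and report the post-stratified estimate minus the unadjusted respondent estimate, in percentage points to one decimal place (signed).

+4.8 percentage points

Without adjustment, the pooled respondent share is:
  (240/760)×7.3 + (200/760)×42.1 + (200/760)×37.2 + (120/760)×31.2 = 28.1%
Reweighting by population highest qualification shares:
  0.1×7.3 + 0.14×42.1 + 0.42×37.2 + 0.34×31.2 = 32.856%
Difference = 32.856 − 28.1 = 4.756 pp.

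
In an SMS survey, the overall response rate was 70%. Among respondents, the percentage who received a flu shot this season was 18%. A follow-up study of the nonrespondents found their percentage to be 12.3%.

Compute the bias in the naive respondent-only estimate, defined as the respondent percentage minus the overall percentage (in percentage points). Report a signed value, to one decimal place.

+1.7 percentage points

Nonresponse fraction = 1 − 0.7 = 0.3.
Bias = (nonresponse fraction) × (respondent percentage − nonrespondent percentage)
     = 0.3 × (18 − 12.3) = 0.3 × 5.7 = 1.71.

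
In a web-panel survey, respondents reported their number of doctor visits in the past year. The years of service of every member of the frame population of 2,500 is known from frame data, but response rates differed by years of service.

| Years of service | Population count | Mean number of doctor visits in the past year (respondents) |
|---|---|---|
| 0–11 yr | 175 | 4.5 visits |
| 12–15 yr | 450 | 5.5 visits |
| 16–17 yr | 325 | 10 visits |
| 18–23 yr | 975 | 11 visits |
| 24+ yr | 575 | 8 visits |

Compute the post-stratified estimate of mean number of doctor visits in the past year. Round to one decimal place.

8.7

Post-stratification weights by population share, not respondent share:
  0–11 yr: (175/2,500) × 4.5 = 0.315
  12–15 yr: (450/2,500) × 5.5 = 0.99
  16–17 yr: (325/2,500) × 10 = 1.3
  18–23 yr: (975/2,500) × 11 = 4.29
  24+ yr: (575/2,500) × 8 = 1.84
Post-stratified estimate = 8.735 → 8.7.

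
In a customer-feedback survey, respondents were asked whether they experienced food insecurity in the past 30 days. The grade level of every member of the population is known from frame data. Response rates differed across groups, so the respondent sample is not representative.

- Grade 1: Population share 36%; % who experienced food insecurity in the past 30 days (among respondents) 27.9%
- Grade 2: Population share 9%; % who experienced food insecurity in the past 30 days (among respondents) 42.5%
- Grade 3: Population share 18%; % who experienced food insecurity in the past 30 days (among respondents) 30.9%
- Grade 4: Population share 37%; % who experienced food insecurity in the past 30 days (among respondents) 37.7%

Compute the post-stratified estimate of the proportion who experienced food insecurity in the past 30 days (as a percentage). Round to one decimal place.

Post-stratification weights by population share, not respondent share:
  Grade 1: 0.36 × 27.9 = 10.044
  Grade 2: 0.09 × 42.5 = 3.825
  Grade 3: 0.18 × 30.9 = 5.562
  Grade 4: 0.37 × 37.7 = 13.949
Post-stratified estimate = 33.38 → 33.4%.

33.4%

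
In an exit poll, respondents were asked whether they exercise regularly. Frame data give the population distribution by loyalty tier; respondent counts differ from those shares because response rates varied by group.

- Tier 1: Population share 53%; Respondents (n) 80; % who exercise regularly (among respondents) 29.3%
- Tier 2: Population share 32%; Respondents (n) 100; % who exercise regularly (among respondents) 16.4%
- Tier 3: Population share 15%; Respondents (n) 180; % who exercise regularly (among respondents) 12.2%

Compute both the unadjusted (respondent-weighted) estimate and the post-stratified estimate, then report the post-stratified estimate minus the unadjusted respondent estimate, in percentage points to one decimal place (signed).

+5.4 percentage points

Without adjustment, the pooled respondent share is:
  (80/360)×29.3 + (100/360)×16.4 + (180/360)×12.2 = 17.1667%
Post-stratifying to population shares instead:
  0.53×29.3 + 0.32×16.4 + 0.15×12.2 = 22.607%
Difference = 22.607 − 17.1667 = 5.4403 pp.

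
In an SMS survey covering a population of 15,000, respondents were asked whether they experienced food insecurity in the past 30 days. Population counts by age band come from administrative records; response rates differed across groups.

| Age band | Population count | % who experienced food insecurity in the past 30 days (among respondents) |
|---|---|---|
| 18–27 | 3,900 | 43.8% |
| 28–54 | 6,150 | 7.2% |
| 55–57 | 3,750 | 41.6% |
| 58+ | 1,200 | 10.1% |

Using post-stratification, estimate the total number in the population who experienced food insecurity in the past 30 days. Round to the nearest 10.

Estimated count per cell = population count × respondent percentage:
  18–27: 3,900 × 43.8% = 1708.2
  28–54: 6,150 × 7.2% = 442.8
  55–57: 3,750 × 41.6% = 1560
  58+: 1,200 × 10.1% = 121.2
Estimated total = 3832.2 → 3,830.

3,830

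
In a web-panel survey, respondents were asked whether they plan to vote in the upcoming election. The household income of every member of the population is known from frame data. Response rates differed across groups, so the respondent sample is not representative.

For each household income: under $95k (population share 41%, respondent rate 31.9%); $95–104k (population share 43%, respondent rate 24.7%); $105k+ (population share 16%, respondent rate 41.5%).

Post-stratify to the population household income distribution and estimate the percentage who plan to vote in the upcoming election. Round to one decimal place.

Post-stratification weights by population share, not respondent share:
  under $95k: 0.41 × 31.9 = 13.079
  $95–104k: 0.43 × 24.7 = 10.621
  $105k+: 0.16 × 41.5 = 6.64
Post-stratified estimate = 30.34 → 30.3%.

30.3%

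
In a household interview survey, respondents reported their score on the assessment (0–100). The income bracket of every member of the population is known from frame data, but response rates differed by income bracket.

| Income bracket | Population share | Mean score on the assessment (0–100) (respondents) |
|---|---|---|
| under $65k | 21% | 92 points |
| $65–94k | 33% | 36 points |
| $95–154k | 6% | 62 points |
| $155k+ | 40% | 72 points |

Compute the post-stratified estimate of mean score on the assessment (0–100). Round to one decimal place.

63.7

Post-stratification weights by population share, not respondent share:
  under $65k: 0.21 × 92 = 19.32
  $65–94k: 0.33 × 36 = 11.88
  $95–154k: 0.06 × 62 = 3.72
  $155k+: 0.4 × 72 = 28.8
Post-stratified estimate = 63.72 → 63.7.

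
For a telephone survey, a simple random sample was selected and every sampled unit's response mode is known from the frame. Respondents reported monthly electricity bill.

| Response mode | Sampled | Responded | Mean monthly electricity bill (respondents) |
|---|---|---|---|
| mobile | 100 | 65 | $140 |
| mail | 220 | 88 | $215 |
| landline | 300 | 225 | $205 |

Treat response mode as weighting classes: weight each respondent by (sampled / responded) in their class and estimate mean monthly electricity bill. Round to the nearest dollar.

$198

Response rates by class: mobile 65/100 = 65%, mail 88/220 = 40%, landline 225/300 = 75%.
Each respondent's weight = sampled/responded in their class; summing within a class gives n_sampled, so:
  mobile: 100 × 140 = 14,000
  mail: 220 × 215 = 47,300
  landline: 300 × 205 = 61,500
Adjusted estimate = 122,800 / 620 = 198.065 → $198.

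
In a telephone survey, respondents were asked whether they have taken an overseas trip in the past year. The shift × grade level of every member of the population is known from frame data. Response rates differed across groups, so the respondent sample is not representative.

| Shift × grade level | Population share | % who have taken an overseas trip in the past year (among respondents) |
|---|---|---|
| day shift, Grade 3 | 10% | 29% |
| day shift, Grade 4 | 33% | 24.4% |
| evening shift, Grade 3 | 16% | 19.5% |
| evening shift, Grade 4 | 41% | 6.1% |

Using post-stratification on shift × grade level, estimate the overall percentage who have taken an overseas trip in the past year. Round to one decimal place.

Reweight to the known shift × grade level distribution:
  day shift, Grade 3: 0.1 × 29 = 2.9
  day shift, Grade 4: 0.33 × 24.4 = 8.052
  evening shift, Grade 3: 0.16 × 19.5 = 3.12
  evening shift, Grade 4: 0.41 × 6.1 = 2.501
Post-stratified estimate = 16.573 → 16.6%.

16.6%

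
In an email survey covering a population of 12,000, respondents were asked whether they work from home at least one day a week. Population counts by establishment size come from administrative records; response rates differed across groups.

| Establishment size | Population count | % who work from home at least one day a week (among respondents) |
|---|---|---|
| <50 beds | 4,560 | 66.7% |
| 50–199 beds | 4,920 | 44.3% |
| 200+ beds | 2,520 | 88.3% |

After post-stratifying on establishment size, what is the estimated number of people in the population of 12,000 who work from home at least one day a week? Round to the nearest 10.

7,450

Each cell contributes its population count × the respondent rate:
  <50 beds: 4,560 × 66.7% = 3041.52
  50–199 beds: 4,920 × 44.3% = 2179.56
  200+ beds: 2,520 × 88.3% = 2225.16
Estimated total = 7446.24 → 7,450.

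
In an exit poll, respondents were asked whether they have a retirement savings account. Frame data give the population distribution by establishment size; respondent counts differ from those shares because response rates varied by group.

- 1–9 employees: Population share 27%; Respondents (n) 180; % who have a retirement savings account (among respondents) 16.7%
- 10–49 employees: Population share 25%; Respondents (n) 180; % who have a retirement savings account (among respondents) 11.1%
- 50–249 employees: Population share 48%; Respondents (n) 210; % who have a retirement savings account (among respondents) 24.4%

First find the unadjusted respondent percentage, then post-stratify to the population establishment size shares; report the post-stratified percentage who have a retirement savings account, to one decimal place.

Without adjustment, the pooled respondent share is:
  (180/570)×16.7 + (180/570)×11.1 + (210/570)×24.4 = 17.7684%
Reweighting by population establishment size shares:
  0.27×16.7 + 0.25×11.1 + 0.48×24.4 = 18.996%

19.0%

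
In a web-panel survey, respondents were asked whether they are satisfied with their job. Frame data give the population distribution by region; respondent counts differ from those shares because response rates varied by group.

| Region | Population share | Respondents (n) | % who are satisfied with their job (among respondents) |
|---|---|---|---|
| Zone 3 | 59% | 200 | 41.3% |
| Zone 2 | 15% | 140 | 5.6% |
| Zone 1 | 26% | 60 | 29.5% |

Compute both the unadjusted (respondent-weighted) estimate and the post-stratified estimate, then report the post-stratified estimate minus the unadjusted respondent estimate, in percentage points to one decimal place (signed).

+5.8 percentage points

Naive respondent-only estimate (weights = respondent counts):
  (200/400)×41.3 + (140/400)×5.6 + (60/400)×29.5 = 27.035%
Post-stratified estimate weights by population shares:
  0.59×41.3 + 0.15×5.6 + 0.26×29.5 = 32.877%
Difference = 32.877 − 27.035 = 5.842 pp.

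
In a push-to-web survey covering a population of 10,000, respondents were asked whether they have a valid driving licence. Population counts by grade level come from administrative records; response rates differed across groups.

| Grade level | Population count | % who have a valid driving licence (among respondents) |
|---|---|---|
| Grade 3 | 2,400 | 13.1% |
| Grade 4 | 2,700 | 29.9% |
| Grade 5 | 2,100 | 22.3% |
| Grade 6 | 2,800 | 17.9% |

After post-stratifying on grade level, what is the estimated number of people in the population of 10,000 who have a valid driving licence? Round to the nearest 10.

Estimated count per cell = population count × respondent percentage:
  Grade 3: 2,400 × 13.1% = 314.4
  Grade 4: 2,700 × 29.9% = 807.3
  Grade 5: 2,100 × 22.3% = 468.3
  Grade 6: 2,800 × 17.9% = 501.2
Estimated total = 2091.2 → 2,090.

2,090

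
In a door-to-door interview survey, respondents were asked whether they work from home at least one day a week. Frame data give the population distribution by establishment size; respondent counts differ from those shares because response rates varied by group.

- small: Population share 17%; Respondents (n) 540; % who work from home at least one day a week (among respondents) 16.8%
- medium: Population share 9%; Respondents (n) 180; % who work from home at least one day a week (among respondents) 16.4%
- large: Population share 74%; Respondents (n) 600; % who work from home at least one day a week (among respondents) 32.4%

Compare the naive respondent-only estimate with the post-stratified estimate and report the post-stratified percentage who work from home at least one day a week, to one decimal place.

Without adjustment, the pooled respondent share is:
  (540/1320)×16.8 + (180/1320)×16.4 + (600/1320)×32.4 = 23.8364%
Post-stratifying to population shares instead:
  0.17×16.8 + 0.09×16.4 + 0.74×32.4 = 28.308%

28.3%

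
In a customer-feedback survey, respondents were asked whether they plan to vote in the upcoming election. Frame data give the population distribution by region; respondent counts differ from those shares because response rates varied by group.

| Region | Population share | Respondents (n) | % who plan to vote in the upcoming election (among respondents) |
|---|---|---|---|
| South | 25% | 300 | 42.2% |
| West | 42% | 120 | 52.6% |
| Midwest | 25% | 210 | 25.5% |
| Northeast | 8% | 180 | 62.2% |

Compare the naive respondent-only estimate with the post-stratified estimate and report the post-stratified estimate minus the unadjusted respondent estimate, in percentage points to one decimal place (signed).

+0.1 percentage points

Naive respondent-only estimate (weights = respondent counts):
  (300/810)×42.2 + (120/810)×52.6 + (210/810)×25.5 + (180/810)×62.2 = 43.8556%
Post-stratified estimate weights by population shares:
  0.25×42.2 + 0.42×52.6 + 0.25×25.5 + 0.08×62.2 = 43.993%
Difference = 43.993 − 43.8556 = 0.1374 pp.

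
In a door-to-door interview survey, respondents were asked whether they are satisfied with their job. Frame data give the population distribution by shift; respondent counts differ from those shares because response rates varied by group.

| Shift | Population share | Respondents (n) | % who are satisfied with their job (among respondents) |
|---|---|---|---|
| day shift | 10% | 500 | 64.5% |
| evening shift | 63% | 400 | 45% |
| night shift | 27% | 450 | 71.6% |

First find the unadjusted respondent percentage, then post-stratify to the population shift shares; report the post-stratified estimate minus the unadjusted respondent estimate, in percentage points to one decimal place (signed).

-7.0 percentage points

Naive respondent-only estimate (weights = respondent counts):
  (500/1350)×64.5 + (400/1350)×45 + (450/1350)×71.6 = 61.0889%
Post-stratifying to population shares instead:
  0.1×64.5 + 0.63×45 + 0.27×71.6 = 54.132%
Difference = 54.132 − 61.0889 = -6.9569 pp.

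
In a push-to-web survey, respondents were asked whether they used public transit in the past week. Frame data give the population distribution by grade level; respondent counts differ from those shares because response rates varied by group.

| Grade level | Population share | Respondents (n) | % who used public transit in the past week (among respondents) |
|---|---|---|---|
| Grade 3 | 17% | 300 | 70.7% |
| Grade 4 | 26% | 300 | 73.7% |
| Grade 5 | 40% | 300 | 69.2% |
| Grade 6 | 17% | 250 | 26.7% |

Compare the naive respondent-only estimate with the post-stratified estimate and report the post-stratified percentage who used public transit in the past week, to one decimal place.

63.4%

Naive respondent-only estimate (weights = respondent counts):
  (300/1150)×70.7 + (300/1150)×73.7 + (300/1150)×69.2 + (250/1150)×26.7 = 61.5261%
Post-stratifying to population shares instead:
  0.17×70.7 + 0.26×73.7 + 0.4×69.2 + 0.17×26.7 = 63.4%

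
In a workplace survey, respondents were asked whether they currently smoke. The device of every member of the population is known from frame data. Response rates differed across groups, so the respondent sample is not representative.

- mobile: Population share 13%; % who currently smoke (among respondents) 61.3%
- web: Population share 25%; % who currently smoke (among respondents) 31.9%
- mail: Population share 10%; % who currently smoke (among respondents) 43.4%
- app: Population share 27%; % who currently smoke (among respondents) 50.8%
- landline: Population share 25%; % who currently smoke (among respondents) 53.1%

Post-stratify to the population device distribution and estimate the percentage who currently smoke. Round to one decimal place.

47.3%

Each cell contributes population-share × respondent value:
  mobile: 0.13 × 61.3 = 7.969
  web: 0.25 × 31.9 = 7.975
  mail: 0.1 × 43.4 = 4.34
  app: 0.27 × 50.8 = 13.716
  landline: 0.25 × 53.1 = 13.275
Post-stratified estimate = 47.275 → 47.3%.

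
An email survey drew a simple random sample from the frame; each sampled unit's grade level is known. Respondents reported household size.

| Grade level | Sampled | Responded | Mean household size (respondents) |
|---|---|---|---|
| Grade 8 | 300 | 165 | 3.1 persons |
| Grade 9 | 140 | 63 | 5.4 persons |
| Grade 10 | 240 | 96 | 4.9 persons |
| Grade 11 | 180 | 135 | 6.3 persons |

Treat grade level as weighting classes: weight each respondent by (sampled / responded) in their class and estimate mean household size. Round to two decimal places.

4.65

Class response rates: Grade 8 165/300 = 55%, Grade 9 63/140 = 45%, Grade 10 96/240 = 40%, Grade 11 135/180 = 75%.
Each respondent's weight = sampled/responded in their class; summing within a class gives n_sampled, so:
  Grade 8: 300 × 3.1 = 930
  Grade 9: 140 × 5.4 = 756
  Grade 10: 240 × 4.9 = 1176
  Grade 11: 180 × 6.3 = 1134
Adjusted estimate = 3996 / 860 = 4.64651 → 4.65.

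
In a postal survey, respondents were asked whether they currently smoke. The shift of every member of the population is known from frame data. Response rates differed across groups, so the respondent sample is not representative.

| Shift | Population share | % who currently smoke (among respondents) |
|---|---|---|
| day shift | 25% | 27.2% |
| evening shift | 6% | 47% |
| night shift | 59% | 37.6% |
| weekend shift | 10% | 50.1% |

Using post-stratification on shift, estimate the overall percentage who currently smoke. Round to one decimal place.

36.8%

Each cell contributes population-share × respondent value:
  day shift: 0.25 × 27.2 = 6.8
  evening shift: 0.06 × 47 = 2.82
  night shift: 0.59 × 37.6 = 22.184
  weekend shift: 0.1 × 50.1 = 5.01
Post-stratified estimate = 36.814 → 36.8%.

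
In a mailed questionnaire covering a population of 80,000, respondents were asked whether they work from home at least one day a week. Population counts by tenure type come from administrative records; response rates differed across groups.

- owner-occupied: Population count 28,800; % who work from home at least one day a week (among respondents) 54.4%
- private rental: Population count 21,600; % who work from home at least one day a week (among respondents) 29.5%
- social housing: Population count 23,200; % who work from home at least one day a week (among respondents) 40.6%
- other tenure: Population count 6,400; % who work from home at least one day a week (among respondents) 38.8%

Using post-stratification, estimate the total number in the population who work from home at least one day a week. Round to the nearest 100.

33,900

Apply each group's respondent rate to its population count:
  owner-occupied: 28,800 × 54.4% = 15667.2
  private rental: 21,600 × 29.5% = 6372
  social housing: 23,200 × 40.6% = 9419.2
  other tenure: 6,400 × 38.8% = 2483.2
Estimated total = 33941.6 → 33,900.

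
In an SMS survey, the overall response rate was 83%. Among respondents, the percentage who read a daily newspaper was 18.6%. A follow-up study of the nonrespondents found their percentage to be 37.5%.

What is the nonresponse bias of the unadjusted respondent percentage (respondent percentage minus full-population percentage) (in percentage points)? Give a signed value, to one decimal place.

-3.2 percentage points

Nonresponse fraction = 1 − 0.83 = 0.17.
Bias = (nonresponse fraction) × (respondent percentage − nonrespondent percentage)
     = 0.17 × (18.6 − 37.5) = 0.17 × -18.9 = -3.213.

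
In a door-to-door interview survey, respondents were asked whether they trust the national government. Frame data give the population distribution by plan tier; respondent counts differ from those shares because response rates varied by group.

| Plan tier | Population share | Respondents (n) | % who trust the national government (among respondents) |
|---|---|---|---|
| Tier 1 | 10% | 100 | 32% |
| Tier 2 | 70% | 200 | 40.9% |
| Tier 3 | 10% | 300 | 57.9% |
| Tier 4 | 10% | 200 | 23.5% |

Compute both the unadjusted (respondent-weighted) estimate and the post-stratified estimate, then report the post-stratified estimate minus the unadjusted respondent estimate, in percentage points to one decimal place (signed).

Unadjusted (pooled respondent) estimate weights by respondent counts:
  (100/800)×32 + (200/800)×40.9 + (300/800)×57.9 + (200/800)×23.5 = 41.8125%
Reweighting by population plan tier shares:
  0.1×32 + 0.7×40.9 + 0.1×57.9 + 0.1×23.5 = 39.97%
Difference = 39.97 − 41.8125 = -1.8425 pp.

-1.8 percentage points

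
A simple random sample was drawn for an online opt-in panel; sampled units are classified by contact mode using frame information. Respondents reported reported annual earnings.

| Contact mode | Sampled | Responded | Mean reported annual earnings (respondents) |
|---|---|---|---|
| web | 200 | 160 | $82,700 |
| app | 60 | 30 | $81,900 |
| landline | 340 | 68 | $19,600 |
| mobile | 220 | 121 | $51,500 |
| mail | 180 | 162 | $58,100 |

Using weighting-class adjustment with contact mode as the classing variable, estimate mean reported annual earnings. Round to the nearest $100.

Class response rates: web 160/200 = 80%, app 30/60 = 50%, landline 68/340 = 20%, mobile 121/220 = 55%, mail 162/180 = 90%.
With weight = n_sampled/n_responded per class, the weighted class total is n_sampled:
  web: 200 × 82,700 = 16,540,000
  app: 60 × 81,900 = 4,914,000
  landline: 340 × 19,600 = 6,664,000
  mobile: 220 × 51,500 = 11,330,000
  mail: 180 × 58,100 = 10,458,000
Adjusted estimate = 49,906,000 / 1,000 = 49,906 → $49,900.

$49,900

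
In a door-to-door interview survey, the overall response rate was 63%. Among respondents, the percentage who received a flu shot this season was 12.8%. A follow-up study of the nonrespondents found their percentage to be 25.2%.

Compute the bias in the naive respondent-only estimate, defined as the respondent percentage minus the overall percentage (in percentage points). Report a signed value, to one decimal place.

Nonresponse fraction = 1 − 0.63 = 0.37.
Bias = (nonresponse fraction) × (respondent percentage − nonrespondent percentage)
     = 0.37 × (12.8 − 25.2) = 0.37 × -12.4 = -4.588.

-4.6 percentage points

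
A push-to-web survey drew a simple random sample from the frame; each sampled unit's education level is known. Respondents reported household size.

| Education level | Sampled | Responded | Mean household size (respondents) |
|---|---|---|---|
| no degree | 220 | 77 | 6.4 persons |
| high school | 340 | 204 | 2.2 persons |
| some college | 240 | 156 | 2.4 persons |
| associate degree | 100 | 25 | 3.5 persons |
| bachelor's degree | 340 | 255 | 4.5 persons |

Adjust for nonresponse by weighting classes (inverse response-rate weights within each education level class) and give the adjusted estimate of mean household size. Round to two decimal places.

3.72

Class response rates: no degree 77/220 = 35%, high school 204/340 = 60%, some college 156/240 = 65%, associate degree 25/100 = 25%, bachelor's degree 255/340 = 75%.
Each respondent's weight = sampled/responded in their class; summing within a class gives n_sampled, so:
  no degree: 220 × 6.4 = 1408
  high school: 340 × 2.2 = 748
  some college: 240 × 2.4 = 576
  associate degree: 100 × 3.5 = 350
  bachelor's degree: 340 × 4.5 = 1530
Adjusted estimate = 4612 / 1,240 = 3.71936 → 3.72.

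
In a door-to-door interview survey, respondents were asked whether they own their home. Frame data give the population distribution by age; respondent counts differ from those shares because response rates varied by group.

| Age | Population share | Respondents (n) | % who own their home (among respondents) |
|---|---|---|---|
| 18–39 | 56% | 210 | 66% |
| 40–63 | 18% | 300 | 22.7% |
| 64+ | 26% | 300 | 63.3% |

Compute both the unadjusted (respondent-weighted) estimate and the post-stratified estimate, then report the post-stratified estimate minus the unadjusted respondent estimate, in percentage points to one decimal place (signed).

Naive respondent-only estimate (weights = respondent counts):
  (210/810)×66 + (300/810)×22.7 + (300/810)×63.3 = 48.963%
Post-stratifying to population shares instead:
  0.56×66 + 0.18×22.7 + 0.26×63.3 = 57.504%
Difference = 57.504 − 48.963 = 8.541 pp.

+8.5 percentage points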